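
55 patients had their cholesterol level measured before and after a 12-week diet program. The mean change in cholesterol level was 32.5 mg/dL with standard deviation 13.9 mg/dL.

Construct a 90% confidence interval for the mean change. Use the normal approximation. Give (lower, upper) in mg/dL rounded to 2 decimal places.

Paired design: SE = s_d/√n = 13.9/√55 = 1.8743.
z* = 1.645; margin of error = 1.645 × 1.8743 = 3.0832.
32.5 ± 3.0832 → (29.42, 35.58).

(29.42, 35.58)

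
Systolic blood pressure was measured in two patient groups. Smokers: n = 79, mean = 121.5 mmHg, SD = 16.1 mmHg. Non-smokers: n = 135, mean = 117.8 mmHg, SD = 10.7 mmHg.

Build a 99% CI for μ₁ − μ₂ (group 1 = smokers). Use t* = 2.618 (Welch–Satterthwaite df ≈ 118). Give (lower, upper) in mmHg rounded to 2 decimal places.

Standard errors of each mean: 16.1/√79 = 1.8114 and 10.7/√135 = 0.9209.
SE(x̄₁ − x̄₂) = √(1.8114² + 0.9209²) = 2.0320 for independent samples with unequal variances.
With t* = 2.618, the margin is 2.618 × 2.0320 = 5.3198.
x̄₁ − x̄₂ = 121.5 − 117.8 = 3.7000; the interval is 3.7000 ± 5.3198 = (-1.62, 9.02).

(-1.62, 9.02)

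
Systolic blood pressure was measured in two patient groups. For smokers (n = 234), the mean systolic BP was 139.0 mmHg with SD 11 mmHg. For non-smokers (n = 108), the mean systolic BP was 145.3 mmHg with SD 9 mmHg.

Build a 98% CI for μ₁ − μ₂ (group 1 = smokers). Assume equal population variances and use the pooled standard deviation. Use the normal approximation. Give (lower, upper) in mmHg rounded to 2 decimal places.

(-9.12, -3.48)

s_p = √[((n₁−1)s₁² + (n₂−1)s₂²)/(n₁+n₂−2)] = √[(233·11² + 107·9²)/340] = 10.4121.
SE = 10.4121·√(1/234 + 1/108) = 1.2112.
With z* = 2.326, margin = 2.326 × 1.2112 = 2.8173.
x̄₁ − x̄₂ = 139.0 − 145.3 = -6.3000; interval -6.3000 ± 2.8173 = (-9.12, -3.48).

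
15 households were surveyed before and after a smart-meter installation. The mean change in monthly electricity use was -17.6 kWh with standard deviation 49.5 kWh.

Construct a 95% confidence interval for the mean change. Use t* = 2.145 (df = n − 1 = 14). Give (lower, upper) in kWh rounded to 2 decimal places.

This is a matched-pairs design, so SE = s_d/√n = 49.5/√15 = 12.7808.
Margin = 2.145 × 12.7808 = 27.4148; the interval is -17.6 ± 27.4148 = (-45.01, 9.81).

(-45.01, 9.81)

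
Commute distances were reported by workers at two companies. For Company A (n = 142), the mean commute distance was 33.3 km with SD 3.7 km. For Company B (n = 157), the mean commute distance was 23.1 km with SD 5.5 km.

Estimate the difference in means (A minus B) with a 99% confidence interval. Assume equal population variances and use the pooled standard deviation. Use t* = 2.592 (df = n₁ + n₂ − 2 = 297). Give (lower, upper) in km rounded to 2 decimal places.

(8.78, 11.62)

s_p = √[((n₁−1)s₁² + (n₂−1)s₂²)/(n₁+n₂−2)] = √[(141·3.7² + 156·5.5²)/297] = 4.7316.
SE = 4.7316·√(1/142 + 1/157) = 0.5480.
With t* = 2.592, margin = 2.592 × 0.5480 = 1.4204.
x̄₁ − x̄₂ = 33.3 − 23.1 = 10.2000; interval 10.2000 ± 1.4204 = (8.78, 11.62).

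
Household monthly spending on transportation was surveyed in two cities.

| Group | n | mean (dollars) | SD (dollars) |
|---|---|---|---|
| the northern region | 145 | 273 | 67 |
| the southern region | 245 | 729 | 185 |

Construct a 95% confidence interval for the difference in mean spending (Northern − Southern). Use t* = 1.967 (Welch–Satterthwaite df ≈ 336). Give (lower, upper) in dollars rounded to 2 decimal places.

Standard errors of each mean: 67/√145 = 5.5640 and 185/√245 = 11.8192.
SE(x̄₁ − x̄₂) = √(5.5640² + 11.8192²) = 13.0634 for independent samples with unequal variances.
With t* = 1.967, the margin is 1.967 × 13.0634 = 25.6957.
x̄₁ − x̄₂ = 273 − 729 = -456.0000; the interval is -456.0000 ± 25.6957 = (-481.70, -430.30).

(-481.70, -430.30)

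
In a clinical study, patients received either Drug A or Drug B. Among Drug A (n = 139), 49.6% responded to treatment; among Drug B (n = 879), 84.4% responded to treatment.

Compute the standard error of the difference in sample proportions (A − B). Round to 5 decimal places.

SE₁ = √(p̂₁(1−p̂₁)/n₁) = √(0.4960·0.5040/139) = 0.04241; SE₂ = √(0.8440·0.1560/879) = 0.01224.
Independent samples: SE of the difference = √(SE₁² + SE₂²) = √(0.0017986081 + 0.0001498176) = 0.04414.

0.04414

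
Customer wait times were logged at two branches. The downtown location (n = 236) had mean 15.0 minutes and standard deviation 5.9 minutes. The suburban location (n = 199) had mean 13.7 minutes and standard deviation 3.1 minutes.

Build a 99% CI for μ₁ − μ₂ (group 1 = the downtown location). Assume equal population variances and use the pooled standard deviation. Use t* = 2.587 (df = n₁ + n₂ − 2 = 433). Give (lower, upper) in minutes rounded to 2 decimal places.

s_p = √[((n₁−1)s₁² + (n₂−1)s₂²)/(n₁+n₂−2)] = √[(235·5.9² + 198·3.1²)/433] = 4.8256.
SE = 4.8256·√(1/236 + 1/199) = 0.4644.
With t* = 2.587, margin = 2.587 × 0.4644 = 1.2014.
x̄₁ − x̄₂ = 15.0 − 13.7 = 1.3000; interval 1.3000 ± 1.2014 = (0.10, 2.50).

(0.10, 2.50)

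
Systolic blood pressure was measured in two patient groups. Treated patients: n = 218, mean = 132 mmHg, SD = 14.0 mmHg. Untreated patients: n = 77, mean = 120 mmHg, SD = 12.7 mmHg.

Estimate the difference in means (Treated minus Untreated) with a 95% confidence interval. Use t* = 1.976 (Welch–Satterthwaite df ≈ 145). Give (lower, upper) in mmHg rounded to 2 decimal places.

(8.58, 15.42)

Standard errors of each mean: 14.0/√218 = 0.9482 and 12.7/√77 = 1.4473.
SE(x̄₁ − x̄₂) = √(0.9482² + 1.4473²) = 1.7302 for independent samples with unequal variances.
With t* = 1.976, the margin is 1.976 × 1.7302 = 3.4189.
x̄₁ − x̄₂ = 132 − 120 = 12.0000; the interval is 12.0000 ± 3.4189 = (8.58, 15.42).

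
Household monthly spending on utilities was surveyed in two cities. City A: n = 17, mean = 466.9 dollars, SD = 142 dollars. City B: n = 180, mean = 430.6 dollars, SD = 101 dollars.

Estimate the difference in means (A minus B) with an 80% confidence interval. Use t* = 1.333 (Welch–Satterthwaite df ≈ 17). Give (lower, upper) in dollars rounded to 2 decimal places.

SE₁ = s₁/√n₁ = 142/√17 = 34.4401; SE₂ = 101/√180 = 7.5281.
Independent samples, unequal variances: SE_diff = √(SE₁² + SE₂²) = √(1186.12048801 + 56.67228961) = 35.2533.
t* = 1.333, so margin of error = 1.333 × 35.2533 = 46.9926.
Difference in means = 466.9 − 430.6 = 36.3000.
36.3000 ± 46.9926 → (-10.69, 83.29).

(-10.69, 83.29)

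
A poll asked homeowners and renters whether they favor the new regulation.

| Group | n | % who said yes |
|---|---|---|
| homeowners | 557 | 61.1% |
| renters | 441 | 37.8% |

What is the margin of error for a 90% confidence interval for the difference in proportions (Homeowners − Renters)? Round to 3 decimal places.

0.051

The two standard errors are √(0.6110×0.3890/557) = 0.02066 and √(0.3780×0.6220/441) = 0.02309.
Because the samples are independent, SE_diff = √(0.02066² + 0.02309²) = 0.03098.
Using z* = 1.645 for 90%, ME = 1.645 × 0.03098 = 0.05096.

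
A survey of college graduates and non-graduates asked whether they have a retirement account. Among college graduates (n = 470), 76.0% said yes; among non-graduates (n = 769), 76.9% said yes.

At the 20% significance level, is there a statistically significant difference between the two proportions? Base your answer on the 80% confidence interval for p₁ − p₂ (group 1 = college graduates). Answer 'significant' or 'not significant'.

SE₁ = √(p̂₁(1−p̂₁)/n₁) = √(0.7600·0.2400/470) = 0.01970; SE₂ = √(0.7690·0.2310/769) = 0.01520.
Independent samples: SE of the difference = √(SE₁² + SE₂²) = √(0.00038809 + 0.00023104) = 0.02488.
z* for 80% confidence is 1.282, so the margin of error is 1.282 × 0.02488 = 0.03190.
Point estimate p̂₁ − p̂₂ = 0.7600 − 0.7690 = -0.0090.
-0.0090 ± 0.03190 → (-0.04090, 0.02290).
The interval (-0.04090, 0.02290) contains 0, so the difference is not significant.

not significant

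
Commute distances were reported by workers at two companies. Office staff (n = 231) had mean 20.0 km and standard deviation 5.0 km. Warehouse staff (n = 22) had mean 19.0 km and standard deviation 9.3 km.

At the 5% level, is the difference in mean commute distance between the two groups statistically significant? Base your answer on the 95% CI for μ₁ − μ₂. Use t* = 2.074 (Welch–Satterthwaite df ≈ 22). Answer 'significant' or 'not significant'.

not significant

SE₁ = s₁/√n₁ = 5.0/√231 = 0.3290; SE₂ = 9.3/√22 = 1.9828.
Independent samples, unequal variances: SE_diff = √(SE₁² + SE₂²) = √(0.108241 + 3.93149584) = 2.0099.
t* = 2.074, so margin of error = 2.074 × 2.0099 = 4.1685.
Difference in means = 20.0 − 19.0 = 1.0000.
1.0000 ± 4.1685 → (-3.1685, 5.1685).
The interval (-3.1685, 5.1685) contains 0, so the difference is not significant.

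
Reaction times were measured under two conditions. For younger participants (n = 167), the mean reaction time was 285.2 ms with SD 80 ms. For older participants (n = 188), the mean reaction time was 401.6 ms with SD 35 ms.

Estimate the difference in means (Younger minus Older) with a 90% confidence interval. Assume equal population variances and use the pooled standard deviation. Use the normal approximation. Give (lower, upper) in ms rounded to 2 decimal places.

Pooled variance s_p² = [166·80² + 187·35²] / (167+188−2) = 3658.5694, so s_p = 60.4861.
SE_diff = s_p·√(1/n₁ + 1/n₂) = 60.4861·√(1/167 + 1/188) = 6.4318.
z* = 1.645; margin = 1.645 × 6.4318 = 10.5803.
Difference = 285.2 − 401.6 = -116.4000.
-116.4000 ± 10.5803 → (-126.98, -105.82).

(-126.98, -105.82)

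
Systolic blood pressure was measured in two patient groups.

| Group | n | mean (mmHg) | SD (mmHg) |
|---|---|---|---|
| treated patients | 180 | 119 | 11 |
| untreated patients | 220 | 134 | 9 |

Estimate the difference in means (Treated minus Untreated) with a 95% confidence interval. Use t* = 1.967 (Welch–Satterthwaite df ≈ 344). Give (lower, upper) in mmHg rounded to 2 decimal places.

Standard errors of each mean: 11/√180 = 0.8199 and 9/√220 = 0.6068.
SE(x̄₁ − x̄₂) = √(0.8199² + 0.6068²) = 1.0200 for independent samples with unequal variances.
With t* = 1.967, the margin is 1.967 × 1.0200 = 2.0063.
x̄₁ − x̄₂ = 119 − 134 = -15.0000; the interval is -15.0000 ± 2.0063 = (-17.01, -12.99).

(-17.01, -12.99)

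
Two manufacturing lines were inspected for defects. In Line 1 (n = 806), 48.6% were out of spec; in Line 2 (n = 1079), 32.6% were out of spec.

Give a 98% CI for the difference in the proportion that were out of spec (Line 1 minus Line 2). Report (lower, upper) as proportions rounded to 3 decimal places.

SE₁ = √(p̂₁(1−p̂₁)/n₁) = √(0.4860·0.5140/806) = 0.01760; SE₂ = √(0.3260·0.6740/1079) = 0.01427.
Independent samples: SE of the difference = √(SE₁² + SE₂²) = √(0.00030976 + 0.0002036329) = 0.02266.
z* for 98% confidence is 2.326, so the margin of error is 2.326 × 0.02266 = 0.05271.
Point estimate p̂₁ − p̂₂ = 0.4860 − 0.3260 = 0.1600.
0.1600 ± 0.05271 → (0.107, 0.213).

(0.107, 0.213)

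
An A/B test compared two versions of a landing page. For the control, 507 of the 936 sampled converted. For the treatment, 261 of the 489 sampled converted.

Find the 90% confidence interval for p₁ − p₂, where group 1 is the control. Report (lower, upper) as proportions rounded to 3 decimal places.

(-0.038, 0.054)

p̂₁ = 507/936 = 0.5417 and p̂₂ = 261/489 = 0.5337.
SE₁ = √(p̂₁(1−p̂₁)/n₁) = √(0.5417·0.4583/936) = 0.01629; SE₂ = √(0.5337·0.4663/489) = 0.02256.
Independent samples: SE of the difference = √(SE₁² + SE₂²) = √(0.0002653641 + 0.0005089536) = 0.02783.
z* for 90% confidence is 1.645, so the margin of error is 1.645 × 0.02783 = 0.04578.
Point estimate p̂₁ − p̂₂ = 0.5417 − 0.5337 = 0.0080.
0.0080 ± 0.04578 → (-0.038, 0.054).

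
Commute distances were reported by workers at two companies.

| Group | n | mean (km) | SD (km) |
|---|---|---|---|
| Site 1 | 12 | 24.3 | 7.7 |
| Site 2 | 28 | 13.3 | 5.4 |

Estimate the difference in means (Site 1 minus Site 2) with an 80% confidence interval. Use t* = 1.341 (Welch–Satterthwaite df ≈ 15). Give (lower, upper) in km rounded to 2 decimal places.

Per-group SEs: s₁/√n₁ = 7.7/√12 = 2.2228, s₂/√n₂ = 5.4/√28 = 1.0205.
Unpooled SE of the difference: √(4.94083984 + 1.04142025) = 2.4459.
Margin of error = t* · SE = 1.341 × 2.4459 = 3.2800.
x̄₁ − x̄₂ = 24.3 − 13.3 = 11.0000.
CI: 11.0000 ± 3.2800 = (7.72, 14.28).

(7.72, 14.28)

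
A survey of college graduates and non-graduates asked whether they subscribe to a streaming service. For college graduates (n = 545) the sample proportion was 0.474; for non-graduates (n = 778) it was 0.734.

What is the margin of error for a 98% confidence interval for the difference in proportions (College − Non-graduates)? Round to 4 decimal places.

The two standard errors are √(0.4740×0.5260/545) = 0.02139 and √(0.7340×0.2660/778) = 0.01584.
Because the samples are independent, SE_diff = √(0.02139² + 0.01584²) = 0.02662.
Using z* = 2.326 for 98%, ME = 2.326 × 0.02662 = 0.06192.

0.0619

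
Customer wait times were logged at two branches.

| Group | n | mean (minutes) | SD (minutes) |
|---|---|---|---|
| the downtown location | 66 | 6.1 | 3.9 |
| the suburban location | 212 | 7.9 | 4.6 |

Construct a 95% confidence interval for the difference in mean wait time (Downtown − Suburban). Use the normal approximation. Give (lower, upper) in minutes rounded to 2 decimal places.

(-2.93, -0.67)

Standard errors of each mean: 3.9/√66 = 0.4801 and 4.6/√212 = 0.3159.
SE(x̄₁ − x̄₂) = √(0.4801² + 0.3159²) = 0.5747 for independent samples with unequal variances.
With z* = 1.960, the margin is 1.960 × 0.5747 = 1.1264.
x̄₁ − x̄₂ = 6.1 − 7.9 = -1.8000; the interval is -1.8000 ± 1.1264 = (-2.93, -0.67).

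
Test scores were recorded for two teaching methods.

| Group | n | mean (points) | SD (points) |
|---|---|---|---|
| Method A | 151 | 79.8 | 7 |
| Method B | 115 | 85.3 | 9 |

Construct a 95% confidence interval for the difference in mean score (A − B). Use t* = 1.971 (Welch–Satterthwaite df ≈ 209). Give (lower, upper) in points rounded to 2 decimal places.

(-7.50, -3.50)

Per-group SEs: s₁/√n₁ = 7/√151 = 0.5697, s₂/√n₂ = 9/√115 = 0.8393.
Unpooled SE of the difference: √(0.32455809 + 0.70442449) = 1.0144.
Margin of error = t* · SE = 1.971 × 1.0144 = 1.9994.
x̄₁ − x̄₂ = 79.8 − 85.3 = -5.5000.
CI: -5.5000 ± 1.9994 = (-7.50, -3.50).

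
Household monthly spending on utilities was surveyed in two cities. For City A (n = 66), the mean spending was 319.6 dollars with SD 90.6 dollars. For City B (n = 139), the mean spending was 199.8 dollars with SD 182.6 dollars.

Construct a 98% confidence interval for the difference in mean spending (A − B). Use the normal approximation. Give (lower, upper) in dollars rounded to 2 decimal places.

Per-group SEs: s₁/√n₁ = 90.6/√66 = 11.1521, s₂/√n₂ = 182.6/√139 = 15.4879.
Unpooled SE of the difference: √(124.36933441 + 239.87504641) = 19.0852.
Margin of error = z* · SE = 2.326 × 19.0852 = 44.3922.
x̄₁ − x̄₂ = 319.6 − 199.8 = 119.8000.
CI: 119.8000 ± 44.3922 = (75.41, 164.19).

(75.41, 164.19)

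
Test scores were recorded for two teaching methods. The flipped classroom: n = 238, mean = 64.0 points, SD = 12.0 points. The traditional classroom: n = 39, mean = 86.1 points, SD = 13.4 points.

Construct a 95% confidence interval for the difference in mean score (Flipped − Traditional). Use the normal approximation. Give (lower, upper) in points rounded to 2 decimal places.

Standard errors of each mean: 12.0/√238 = 0.7778 and 13.4/√39 = 2.1457.
SE(x̄₁ − x̄₂) = √(0.7778² + 2.1457²) = 2.2823 for independent samples with unequal variances.
With z* = 1.960, the margin is 1.960 × 2.2823 = 4.4733.
x̄₁ − x̄₂ = 64.0 − 86.1 = -22.1000; the interval is -22.1000 ± 4.4733 = (-26.57, -17.63).

(-26.57, -17.63)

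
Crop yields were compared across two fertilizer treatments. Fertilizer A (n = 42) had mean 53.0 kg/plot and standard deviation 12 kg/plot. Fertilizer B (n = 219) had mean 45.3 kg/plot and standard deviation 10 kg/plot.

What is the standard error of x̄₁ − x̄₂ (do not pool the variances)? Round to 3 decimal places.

1.971

Standard errors of each mean: 12/√42 = 1.8516 and 10/√219 = 0.6757.
SE(x̄₁ − x̄₂) = √(1.8516² + 0.6757²) = 1.9710 for independent samples with unequal variances.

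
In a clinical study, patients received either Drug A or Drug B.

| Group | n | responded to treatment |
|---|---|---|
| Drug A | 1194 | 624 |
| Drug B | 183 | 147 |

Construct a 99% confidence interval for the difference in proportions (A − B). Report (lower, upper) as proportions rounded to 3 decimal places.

(-0.365, -0.196)

First, p̂₁ = 624/1194 = 0.5226; p̂₂ = 147/183 = 0.8033.
The two standard errors are √(0.5226×0.4774/1194) = 0.01446 and √(0.8033×0.1967/183) = 0.02938.
Because the samples are independent, SE_diff = √(0.01446² + 0.02938²) = 0.03275.
Using z* = 2.576 for 99%, ME = 2.576 × 0.03275 = 0.08436.
p̂₁ − p̂₂ = -0.2807; interval -0.2807 ± 0.08436 gives (-0.365, -0.196).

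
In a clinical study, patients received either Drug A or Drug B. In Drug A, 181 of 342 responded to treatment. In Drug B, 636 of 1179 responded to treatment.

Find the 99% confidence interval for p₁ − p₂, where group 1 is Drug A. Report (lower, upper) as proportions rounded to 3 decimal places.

(-0.089, 0.069)

p̂₁ = 181/342 = 0.5292 and p̂₂ = 636/1179 = 0.5394.
SE₁ = √(p̂₁(1−p̂₁)/n₁) = √(0.5292·0.4708/342) = 0.02699; SE₂ = √(0.5394·0.4606/1179) = 0.01452.
Independent samples: SE of the difference = √(SE₁² + SE₂²) = √(0.0007284601 + 0.0002108304) = 0.03065.
z* for 99% confidence is 2.576, so the margin of error is 2.576 × 0.03065 = 0.07895.
Point estimate p̂₁ − p̂₂ = 0.5292 − 0.5394 = -0.0102.
-0.0102 ± 0.07895 → (-0.089, 0.069).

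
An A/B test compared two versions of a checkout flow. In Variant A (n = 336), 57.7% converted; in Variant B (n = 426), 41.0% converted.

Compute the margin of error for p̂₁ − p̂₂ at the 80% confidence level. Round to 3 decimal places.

0.046

Each SE is √(p̂(1−p̂)/n): √(0.5770·0.4230/336) = 0.02695 and √(0.4100·0.5900/426) = 0.02383.
SE(p̂₁ − p̂₂) = √(SE₁² + SE₂²) = √(0.0007263025 + 0.0005678689) = 0.03597, since the two samples are independent.
At 80% confidence z* = 1.282; margin = 1.282 × 0.03597 = 0.04611.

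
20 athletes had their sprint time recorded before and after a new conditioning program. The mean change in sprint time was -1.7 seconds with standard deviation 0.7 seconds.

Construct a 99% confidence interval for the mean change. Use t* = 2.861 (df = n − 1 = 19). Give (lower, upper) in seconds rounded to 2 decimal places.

Paired design: SE = s_d/√n = 0.7/√20 = 0.1565.
t* = 2.861; margin of error = 2.861 × 0.1565 = 0.4477.
-1.7 ± 0.4477 → (-2.15, -1.25).

(-2.15, -1.25)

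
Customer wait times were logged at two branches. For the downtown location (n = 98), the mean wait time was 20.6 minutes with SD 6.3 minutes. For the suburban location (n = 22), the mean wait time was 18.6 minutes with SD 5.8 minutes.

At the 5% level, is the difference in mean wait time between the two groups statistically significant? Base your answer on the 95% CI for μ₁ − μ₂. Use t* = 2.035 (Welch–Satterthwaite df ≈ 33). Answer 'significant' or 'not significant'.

SE₁ = s₁/√n₁ = 6.3/√98 = 0.6364; SE₂ = 5.8/√22 = 1.2366.
Independent samples, unequal variances: SE_diff = √(SE₁² + SE₂²) = √(0.40500496 + 1.52917956) = 1.3907.
t* = 2.035, so margin of error = 2.035 × 1.3907 = 2.8301.
Difference in means = 20.6 − 18.6 = 2.0000.
2.0000 ± 2.8301 → (-0.8301, 4.8301).
The interval (-0.8301, 4.8301) contains 0, so the difference is not significant.

not significant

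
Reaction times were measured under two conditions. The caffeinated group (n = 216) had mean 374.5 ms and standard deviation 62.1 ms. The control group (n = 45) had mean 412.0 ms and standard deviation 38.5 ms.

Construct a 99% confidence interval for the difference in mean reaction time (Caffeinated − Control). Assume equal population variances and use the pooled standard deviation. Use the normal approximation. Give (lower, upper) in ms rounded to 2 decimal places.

(-62.30, -12.70)

Pooled variance s_p² = [215·62.1² + 44·38.5²] / (216+45−2) = 3453.0778, so s_p = 58.7629.
SE_diff = s_p·√(1/n₁ + 1/n₂) = 58.7629·√(1/216 + 1/45) = 9.6292.
z* = 2.576; margin = 2.576 × 9.6292 = 24.8048.
Difference = 374.5 − 412.0 = -37.5000.
-37.5000 ± 24.8048 → (-62.30, -12.70).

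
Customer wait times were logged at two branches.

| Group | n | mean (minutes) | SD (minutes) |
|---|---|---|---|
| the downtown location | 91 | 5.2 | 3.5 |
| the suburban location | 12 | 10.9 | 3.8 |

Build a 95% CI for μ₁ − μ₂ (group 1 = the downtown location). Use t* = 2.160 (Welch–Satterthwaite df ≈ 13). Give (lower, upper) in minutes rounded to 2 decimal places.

Standard errors of each mean: 3.5/√91 = 0.3669 and 3.8/√12 = 1.0970.
SE(x̄₁ − x̄₂) = √(0.3669² + 1.0970²) = 1.1567 for independent samples with unequal variances.
With t* = 2.160, the margin is 2.160 × 1.1567 = 2.4985.
x̄₁ − x̄₂ = 5.2 − 10.9 = -5.7000; the interval is -5.7000 ± 2.4985 = (-8.20, -3.20).

(-8.20, -3.20)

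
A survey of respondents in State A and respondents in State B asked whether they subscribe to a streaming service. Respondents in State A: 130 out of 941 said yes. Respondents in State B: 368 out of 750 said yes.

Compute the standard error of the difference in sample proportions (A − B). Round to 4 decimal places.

p̂₁ = 130/941 = 0.1382 and p̂₂ = 368/750 = 0.4907.
SE₁ = √(p̂₁(1−p̂₁)/n₁) = √(0.1382·0.8618/941) = 0.01125; SE₂ = √(0.4907·0.5093/750) = 0.01825.
Independent samples: SE of the difference = √(SE₁² + SE₂²) = √(0.0001265625 + 0.0003330625) = 0.02144.

0.0214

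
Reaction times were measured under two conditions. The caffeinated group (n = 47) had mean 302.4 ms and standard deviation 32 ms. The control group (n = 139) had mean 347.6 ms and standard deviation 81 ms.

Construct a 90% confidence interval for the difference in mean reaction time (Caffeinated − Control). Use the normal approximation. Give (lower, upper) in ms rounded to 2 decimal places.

(-58.86, -31.54)

Standard errors of each mean: 32/√47 = 4.6677 and 81/√139 = 6.8703.
SE(x̄₁ − x̄₂) = √(4.6677² + 6.8703²) = 8.3059 for independent samples with unequal variances.
With z* = 1.645, the margin is 1.645 × 8.3059 = 13.6632.
x̄₁ − x̄₂ = 302.4 − 347.6 = -45.2000; the interval is -45.2000 ± 13.6632 = (-58.86, -31.54).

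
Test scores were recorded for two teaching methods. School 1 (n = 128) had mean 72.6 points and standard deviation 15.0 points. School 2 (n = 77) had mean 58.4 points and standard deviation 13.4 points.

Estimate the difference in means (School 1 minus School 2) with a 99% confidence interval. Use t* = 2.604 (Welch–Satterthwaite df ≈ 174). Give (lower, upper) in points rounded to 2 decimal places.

SE₁ = s₁/√n₁ = 15.0/√128 = 1.3258; SE₂ = 13.4/√77 = 1.5271.
Independent samples, unequal variances: SE_diff = √(SE₁² + SE₂²) = √(1.75774564 + 2.33203441) = 2.0223.
t* = 2.604, so margin of error = 2.604 × 2.0223 = 5.2661.
Difference in means = 72.6 − 58.4 = 14.2000.
14.2000 ± 5.2661 → (8.93, 19.47).

(8.93, 19.47)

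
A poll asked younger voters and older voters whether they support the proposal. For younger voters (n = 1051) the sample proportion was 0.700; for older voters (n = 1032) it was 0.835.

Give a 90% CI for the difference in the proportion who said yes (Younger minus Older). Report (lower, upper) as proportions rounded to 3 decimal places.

(-0.165, -0.105)

The two standard errors are √(0.7000×0.3000/1051) = 0.01414 and √(0.8350×0.1650/1032) = 0.01155.
Because the samples are independent, SE_diff = √(0.01414² + 0.01155²) = 0.01826.
Using z* = 1.645 for 90%, ME = 1.645 × 0.01826 = 0.03004.
p̂₁ − p̂₂ = -0.1350; interval -0.1350 ± 0.03004 gives (-0.165, -0.105).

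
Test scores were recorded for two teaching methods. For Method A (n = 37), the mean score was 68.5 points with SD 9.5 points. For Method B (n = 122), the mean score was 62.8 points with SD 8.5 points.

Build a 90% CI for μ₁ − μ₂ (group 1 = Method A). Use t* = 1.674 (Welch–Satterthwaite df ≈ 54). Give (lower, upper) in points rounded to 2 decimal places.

Per-group SEs: s₁/√n₁ = 9.5/√37 = 1.5618, s₂/√n₂ = 8.5/√122 = 0.7696.
Unpooled SE of the difference: √(2.43921924 + 0.59228416) = 1.7411.
Margin of error = t* · SE = 1.674 × 1.7411 = 2.9146.
x̄₁ − x̄₂ = 68.5 − 62.8 = 5.7000.
CI: 5.7000 ± 2.9146 = (2.79, 8.61).

(2.79, 8.61)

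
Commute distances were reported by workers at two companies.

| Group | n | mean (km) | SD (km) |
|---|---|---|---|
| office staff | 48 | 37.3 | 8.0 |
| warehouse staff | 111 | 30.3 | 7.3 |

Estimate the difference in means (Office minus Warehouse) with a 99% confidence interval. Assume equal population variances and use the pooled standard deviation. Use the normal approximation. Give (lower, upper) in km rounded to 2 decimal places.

Pooled variance s_p² = [47·8.0² + 110·7.3²] / (48+111−2) = 56.4962, so s_p = 7.5164.
SE_diff = s_p·√(1/n₁ + 1/n₂) = 7.5164·√(1/48 + 1/111) = 1.2985.
z* = 2.576; margin = 2.576 × 1.2985 = 3.3449.
Difference = 37.3 − 30.3 = 7.0000.
7.0000 ± 3.3449 → (3.66, 10.34).

(3.66, 10.34)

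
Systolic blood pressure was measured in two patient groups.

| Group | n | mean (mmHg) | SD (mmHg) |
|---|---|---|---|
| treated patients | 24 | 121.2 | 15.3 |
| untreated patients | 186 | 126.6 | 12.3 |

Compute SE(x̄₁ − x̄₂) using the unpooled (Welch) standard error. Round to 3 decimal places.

Per-group SEs: s₁/√n₁ = 15.3/√24 = 3.1231, s₂/√n₂ = 12.3/√186 = 0.9019.
Unpooled SE of the difference: √(9.75375361 + 0.81342361) = 3.2507.

3.251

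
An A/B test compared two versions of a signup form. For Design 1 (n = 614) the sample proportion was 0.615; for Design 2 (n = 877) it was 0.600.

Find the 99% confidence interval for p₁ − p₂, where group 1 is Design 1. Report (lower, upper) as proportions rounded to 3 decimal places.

(-0.051, 0.081)

SE₁ = √(p̂₁(1−p̂₁)/n₁) = √(0.6150·0.3850/614) = 0.01964; SE₂ = √(0.6000·0.4000/877) = 0.01654.
Independent samples: SE of the difference = √(SE₁² + SE₂²) = √(0.0003857296 + 0.0002735716) = 0.02568.
z* for 99% confidence is 2.576, so the margin of error is 2.576 × 0.02568 = 0.06615.
Point estimate p̂₁ − p̂₂ = 0.6150 − 0.6000 = 0.0150.
0.0150 ± 0.06615 → (-0.051, 0.081).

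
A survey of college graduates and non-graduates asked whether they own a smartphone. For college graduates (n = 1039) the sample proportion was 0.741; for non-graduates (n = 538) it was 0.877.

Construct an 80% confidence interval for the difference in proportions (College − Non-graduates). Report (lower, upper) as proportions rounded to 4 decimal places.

(-0.1612, -0.1108)

The two standard errors are √(0.7410×0.2590/1039) = 0.01359 and √(0.8770×0.1230/538) = 0.01416.
Because the samples are independent, SE_diff = √(0.01359² + 0.01416²) = 0.01963.
Using z* = 1.282 for 80%, ME = 1.282 × 0.01963 = 0.02517.
p̂₁ − p̂₂ = -0.1360; interval -0.1360 ± 0.02517 gives (-0.1612, -0.1108).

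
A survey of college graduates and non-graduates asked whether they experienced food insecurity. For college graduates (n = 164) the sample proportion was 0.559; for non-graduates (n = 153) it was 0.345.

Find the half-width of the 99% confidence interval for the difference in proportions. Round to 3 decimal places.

0.141

The two standard errors are √(0.5590×0.4410/164) = 0.03877 and √(0.3450×0.6550/153) = 0.03843.
Because the samples are independent, SE_diff = √(0.03877² + 0.03843²) = 0.05459.
Using z* = 2.576 for 99%, ME = 2.576 × 0.05459 = 0.14062.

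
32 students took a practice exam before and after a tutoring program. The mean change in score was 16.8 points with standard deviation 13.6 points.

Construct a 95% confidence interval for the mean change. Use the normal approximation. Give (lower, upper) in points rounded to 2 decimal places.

Paired design: SE = s_d/√n = 13.6/√32 = 2.4042.
z* = 1.960; margin of error = 1.960 × 2.4042 = 4.7122.
16.8 ± 4.7122 → (12.09, 21.51).

(12.09, 21.51)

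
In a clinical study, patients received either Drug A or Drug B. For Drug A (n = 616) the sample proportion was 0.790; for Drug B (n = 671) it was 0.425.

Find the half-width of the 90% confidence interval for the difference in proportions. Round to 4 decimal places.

The two standard errors are √(0.7900×0.2100/616) = 0.01641 and √(0.4250×0.5750/671) = 0.01908.
Because the samples are independent, SE_diff = √(0.01641² + 0.01908²) = 0.02517.
Using z* = 1.645 for 90%, ME = 1.645 × 0.02517 = 0.04140.

0.0414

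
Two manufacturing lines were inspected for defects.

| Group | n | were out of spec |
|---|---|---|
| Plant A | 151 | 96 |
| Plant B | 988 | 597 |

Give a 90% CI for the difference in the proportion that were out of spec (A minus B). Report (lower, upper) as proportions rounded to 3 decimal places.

(-0.038, 0.101)

p̂₁ = 96/151 = 0.6358 and p̂₂ = 597/988 = 0.6043.
SE₁ = √(p̂₁(1−p̂₁)/n₁) = √(0.6358·0.3642/151) = 0.03916; SE₂ = √(0.6043·0.3957/988) = 0.01556.
Independent samples: SE of the difference = √(SE₁² + SE₂²) = √(0.0015335056 + 0.0002421136) = 0.04214.
z* for 90% confidence is 1.645, so the margin of error is 1.645 × 0.04214 = 0.06932.
Point estimate p̂₁ − p̂₂ = 0.6358 − 0.6043 = 0.0315.
0.0315 ± 0.06932 → (-0.038, 0.101).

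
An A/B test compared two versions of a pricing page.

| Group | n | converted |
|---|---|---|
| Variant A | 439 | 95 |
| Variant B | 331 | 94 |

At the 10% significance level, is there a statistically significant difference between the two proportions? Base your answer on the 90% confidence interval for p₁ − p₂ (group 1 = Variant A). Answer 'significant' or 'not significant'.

significant

First, p̂₁ = 95/439 = 0.2164; p̂₂ = 94/331 = 0.2840.
The two standard errors are √(0.2164×0.7836/439) = 0.01965 and √(0.2840×0.7160/331) = 0.02479.
Because the samples are independent, SE_diff = √(0.01965² + 0.02479²) = 0.03163.
Using z* = 1.645 for 90%, ME = 1.645 × 0.03163 = 0.05203.
p̂₁ − p̂₂ = -0.0676; interval -0.0676 ± 0.05203 gives (-0.11963, -0.01557).
The interval (-0.11963, -0.01557) does not contain 0, so the difference is significant.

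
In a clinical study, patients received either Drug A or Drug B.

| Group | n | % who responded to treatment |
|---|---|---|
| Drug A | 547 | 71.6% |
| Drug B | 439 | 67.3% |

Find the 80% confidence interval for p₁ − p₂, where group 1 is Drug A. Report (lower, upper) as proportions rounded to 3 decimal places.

(0.005, 0.081)

The two standard errors are √(0.7160×0.2840/547) = 0.01928 and √(0.6730×0.3270/439) = 0.02239.
Because the samples are independent, SE_diff = √(0.01928² + 0.02239²) = 0.02955.
Using z* = 1.282 for 80%, ME = 1.282 × 0.02955 = 0.03788.
p̂₁ − p̂₂ = 0.0430; interval 0.0430 ± 0.03788 gives (0.005, 0.081).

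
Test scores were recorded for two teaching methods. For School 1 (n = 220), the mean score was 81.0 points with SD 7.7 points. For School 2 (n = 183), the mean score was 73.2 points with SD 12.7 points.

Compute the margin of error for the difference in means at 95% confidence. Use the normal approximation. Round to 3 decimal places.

SE₁ = s₁/√n₁ = 7.7/√220 = 0.5191; SE₂ = 12.7/√183 = 0.9388.
Independent samples, unequal variances: SE_diff = √(SE₁² + SE₂²) = √(0.26946481 + 0.88134544) = 1.0728.
z* = 1.960, so margin of error = 1.960 × 1.0728 = 2.1027.

2.103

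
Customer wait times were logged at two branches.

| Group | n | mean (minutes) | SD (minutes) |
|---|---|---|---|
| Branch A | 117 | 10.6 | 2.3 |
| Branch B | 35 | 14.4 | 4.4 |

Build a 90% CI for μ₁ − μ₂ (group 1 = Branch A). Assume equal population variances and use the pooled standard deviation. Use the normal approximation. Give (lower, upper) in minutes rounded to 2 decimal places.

Pooled variance s_p² = [116·2.3² + 34·4.4²] / (117+35−2) = 8.4792, so s_p = 2.9119.
SE_diff = s_p·√(1/n₁ + 1/n₂) = 2.9119·√(1/117 + 1/35) = 0.5610.
z* = 1.645; margin = 1.645 × 0.5610 = 0.9228.
Difference = 10.6 − 14.4 = -3.8000.
-3.8000 ± 0.9228 → (-4.72, -2.88).

(-4.72, -2.88)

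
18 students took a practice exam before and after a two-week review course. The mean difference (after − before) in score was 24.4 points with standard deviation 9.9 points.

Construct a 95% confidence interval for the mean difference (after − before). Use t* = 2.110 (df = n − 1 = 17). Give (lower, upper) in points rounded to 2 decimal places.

Paired design: SE = s_d/√n = 9.9/√18 = 2.3335.
t* = 2.110; margin of error = 2.110 × 2.3335 = 4.9237.
24.4 ± 4.9237 → (19.48, 29.32).

(19.48, 29.32)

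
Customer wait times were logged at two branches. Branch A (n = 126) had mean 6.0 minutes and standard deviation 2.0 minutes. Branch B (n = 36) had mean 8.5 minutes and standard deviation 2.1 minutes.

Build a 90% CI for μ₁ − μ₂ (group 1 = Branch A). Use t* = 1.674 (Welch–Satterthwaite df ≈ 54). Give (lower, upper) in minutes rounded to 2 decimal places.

(-3.16, -1.84)

Per-group SEs: s₁/√n₁ = 2.0/√126 = 0.1782, s₂/√n₂ = 2.1/√36 = 0.3500.
Unpooled SE of the difference: √(0.03175524 + 0.1225) = 0.3928.
Margin of error = t* · SE = 1.674 × 0.3928 = 0.6575.
x̄₁ − x̄₂ = 6.0 − 8.5 = -2.5000.
CI: -2.5000 ± 0.6575 = (-3.16, -1.84).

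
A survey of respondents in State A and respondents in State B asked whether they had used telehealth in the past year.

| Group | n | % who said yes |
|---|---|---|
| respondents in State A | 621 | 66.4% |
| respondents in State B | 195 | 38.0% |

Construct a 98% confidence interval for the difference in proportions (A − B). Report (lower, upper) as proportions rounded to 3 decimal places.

SE₁ = √(p̂₁(1−p̂₁)/n₁) = √(0.6640·0.3360/621) = 0.01895; SE₂ = √(0.3800·0.6200/195) = 0.03476.
Independent samples: SE of the difference = √(SE₁² + SE₂²) = √(0.0003591025 + 0.0012082576) = 0.03959.
z* for 98% confidence is 2.326, so the margin of error is 2.326 × 0.03959 = 0.09209.
Point estimate p̂₁ − p̂₂ = 0.6640 − 0.3800 = 0.2840.
0.2840 ± 0.09209 → (0.192, 0.376).

(0.192, 0.376)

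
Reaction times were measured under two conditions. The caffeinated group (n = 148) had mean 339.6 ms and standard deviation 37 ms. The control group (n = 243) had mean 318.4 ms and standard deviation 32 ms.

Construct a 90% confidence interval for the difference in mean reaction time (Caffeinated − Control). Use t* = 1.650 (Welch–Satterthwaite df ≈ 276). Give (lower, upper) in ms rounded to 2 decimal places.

(15.15, 27.25)

SE₁ = s₁/√n₁ = 37/√148 = 3.0414; SE₂ = 32/√243 = 2.0528.
Independent samples, unequal variances: SE_diff = √(SE₁² + SE₂²) = √(9.25011396 + 4.21398784) = 3.6693.
t* = 1.650, so margin of error = 1.650 × 3.6693 = 6.0543.
Difference in means = 339.6 − 318.4 = 21.2000.
21.2000 ± 6.0543 → (15.15, 27.25).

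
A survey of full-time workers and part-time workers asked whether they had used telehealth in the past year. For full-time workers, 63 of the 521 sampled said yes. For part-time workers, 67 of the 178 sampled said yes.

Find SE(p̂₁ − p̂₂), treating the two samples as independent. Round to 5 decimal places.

0.03902

p̂₁ = 63/521 = 0.1209 and p̂₂ = 67/178 = 0.3764.
SE₁ = √(p̂₁(1−p̂₁)/n₁) = √(0.1209·0.8791/521) = 0.01428; SE₂ = √(0.3764·0.6236/178) = 0.03631.
Independent samples: SE of the difference = √(SE₁² + SE₂²) = √(0.0002039184 + 0.0013184161) = 0.03902.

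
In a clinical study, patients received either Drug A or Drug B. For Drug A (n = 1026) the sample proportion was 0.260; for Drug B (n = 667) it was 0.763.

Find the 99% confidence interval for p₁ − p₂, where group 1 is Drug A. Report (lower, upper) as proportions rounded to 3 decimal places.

(-0.558, -0.448)

SE₁ = √(p̂₁(1−p̂₁)/n₁) = √(0.2600·0.7400/1026) = 0.01369; SE₂ = √(0.7630·0.2370/667) = 0.01647.
Independent samples: SE of the difference = √(SE₁² + SE₂²) = √(0.0001874161 + 0.0002712609) = 0.02142.
z* for 99% confidence is 2.576, so the margin of error is 2.576 × 0.02142 = 0.05518.
Point estimate p̂₁ − p̂₂ = 0.2600 − 0.7630 = -0.5030.
-0.5030 ± 0.05518 → (-0.558, -0.448).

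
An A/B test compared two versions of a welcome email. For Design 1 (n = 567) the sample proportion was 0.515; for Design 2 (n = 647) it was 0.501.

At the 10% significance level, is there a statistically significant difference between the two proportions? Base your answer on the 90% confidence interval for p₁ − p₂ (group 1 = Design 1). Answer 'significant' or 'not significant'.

The two standard errors are √(0.5150×0.4850/567) = 0.02099 and √(0.5010×0.4990/647) = 0.01966.
Because the samples are independent, SE_diff = √(0.02099² + 0.01966²) = 0.02876.
Using z* = 1.645 for 90%, ME = 1.645 × 0.02876 = 0.04731.
p̂₁ − p̂₂ = 0.0140; interval 0.0140 ± 0.04731 gives (-0.03331, 0.06131).
The interval (-0.03331, 0.06131) contains 0, so the difference is not significant.

not significant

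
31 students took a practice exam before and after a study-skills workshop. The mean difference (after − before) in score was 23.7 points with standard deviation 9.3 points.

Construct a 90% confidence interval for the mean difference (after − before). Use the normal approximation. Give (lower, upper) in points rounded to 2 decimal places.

(20.95, 26.45)

This is a matched-pairs design, so SE = s_d/√n = 9.3/√31 = 1.6703.
Margin = 1.645 × 1.6703 = 2.7476; the interval is 23.7 ± 2.7476 = (20.95, 26.45).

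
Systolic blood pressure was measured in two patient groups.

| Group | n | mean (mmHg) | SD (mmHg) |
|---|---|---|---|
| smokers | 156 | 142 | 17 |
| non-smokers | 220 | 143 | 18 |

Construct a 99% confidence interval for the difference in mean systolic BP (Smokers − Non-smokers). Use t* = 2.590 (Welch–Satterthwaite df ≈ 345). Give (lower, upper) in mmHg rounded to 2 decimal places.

SE₁ = s₁/√n₁ = 17/√156 = 1.3611; SE₂ = 18/√220 = 1.2136.
Independent samples, unequal variances: SE_diff = √(SE₁² + SE₂²) = √(1.85259321 + 1.47282496) = 1.8236.
t* = 2.590, so margin of error = 2.590 × 1.8236 = 4.7231.
Difference in means = 142 − 143 = -1.0000.
-1.0000 ± 4.7231 → (-5.72, 3.72).

(-5.72, 3.72)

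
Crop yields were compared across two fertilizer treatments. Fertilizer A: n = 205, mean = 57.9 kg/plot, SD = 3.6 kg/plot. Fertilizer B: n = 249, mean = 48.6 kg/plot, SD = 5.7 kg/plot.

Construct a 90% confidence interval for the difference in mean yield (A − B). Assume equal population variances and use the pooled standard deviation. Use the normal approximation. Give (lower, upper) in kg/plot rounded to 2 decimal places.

(8.55, 10.05)

Pooled variance s_p² = [204·3.6² + 248·5.7²] / (205+249−2) = 23.6756, so s_p = 4.8658.
SE_diff = s_p·√(1/n₁ + 1/n₂) = 4.8658·√(1/205 + 1/249) = 0.4589.
z* = 1.645; margin = 1.645 × 0.4589 = 0.7549.
Difference = 57.9 − 48.6 = 9.3000.
9.3000 ± 0.7549 → (8.55, 10.05).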